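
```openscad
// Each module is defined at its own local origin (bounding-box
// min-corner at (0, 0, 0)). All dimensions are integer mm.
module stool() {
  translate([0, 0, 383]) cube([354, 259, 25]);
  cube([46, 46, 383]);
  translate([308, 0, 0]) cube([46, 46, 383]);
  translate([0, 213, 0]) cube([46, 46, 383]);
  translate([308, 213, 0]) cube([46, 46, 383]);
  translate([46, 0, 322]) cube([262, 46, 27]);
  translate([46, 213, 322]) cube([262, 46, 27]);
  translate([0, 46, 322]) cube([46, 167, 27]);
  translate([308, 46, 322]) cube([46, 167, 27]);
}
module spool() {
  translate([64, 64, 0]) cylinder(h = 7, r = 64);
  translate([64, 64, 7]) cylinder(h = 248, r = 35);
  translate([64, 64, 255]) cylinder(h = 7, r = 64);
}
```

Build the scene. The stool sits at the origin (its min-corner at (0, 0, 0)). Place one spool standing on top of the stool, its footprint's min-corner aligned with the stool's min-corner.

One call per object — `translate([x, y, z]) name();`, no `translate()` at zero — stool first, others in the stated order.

stool();
translate([0, 0, 408]) spool();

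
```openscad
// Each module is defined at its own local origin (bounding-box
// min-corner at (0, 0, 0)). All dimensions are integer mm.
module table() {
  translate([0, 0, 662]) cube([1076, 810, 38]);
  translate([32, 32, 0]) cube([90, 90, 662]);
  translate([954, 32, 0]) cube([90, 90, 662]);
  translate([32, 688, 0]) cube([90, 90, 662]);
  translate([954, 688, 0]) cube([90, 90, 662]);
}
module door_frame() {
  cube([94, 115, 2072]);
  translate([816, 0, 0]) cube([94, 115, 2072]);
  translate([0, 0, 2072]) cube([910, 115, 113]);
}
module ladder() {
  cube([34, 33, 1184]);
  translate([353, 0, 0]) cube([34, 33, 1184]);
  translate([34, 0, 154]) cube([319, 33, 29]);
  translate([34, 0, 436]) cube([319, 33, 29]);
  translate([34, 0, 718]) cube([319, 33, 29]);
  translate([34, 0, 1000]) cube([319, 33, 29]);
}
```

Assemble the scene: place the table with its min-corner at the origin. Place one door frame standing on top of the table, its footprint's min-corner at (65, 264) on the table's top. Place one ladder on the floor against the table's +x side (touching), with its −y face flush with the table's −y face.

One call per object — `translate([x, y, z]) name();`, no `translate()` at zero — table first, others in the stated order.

table();
translate([65, 264, 700]) door_frame();
translate([1076, 0, 0]) ladder();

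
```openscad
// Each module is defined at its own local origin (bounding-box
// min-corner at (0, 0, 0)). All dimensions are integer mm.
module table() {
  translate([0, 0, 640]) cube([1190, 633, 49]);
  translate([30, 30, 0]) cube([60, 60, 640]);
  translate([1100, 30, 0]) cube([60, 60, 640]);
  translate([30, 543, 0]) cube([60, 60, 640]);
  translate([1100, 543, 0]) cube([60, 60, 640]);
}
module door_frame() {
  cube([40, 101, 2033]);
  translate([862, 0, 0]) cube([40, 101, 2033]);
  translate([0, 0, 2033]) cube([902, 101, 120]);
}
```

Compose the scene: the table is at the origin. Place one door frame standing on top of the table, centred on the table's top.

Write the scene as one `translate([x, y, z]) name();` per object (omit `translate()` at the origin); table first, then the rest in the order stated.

table();
translate([144, 266, 689]) door_frame();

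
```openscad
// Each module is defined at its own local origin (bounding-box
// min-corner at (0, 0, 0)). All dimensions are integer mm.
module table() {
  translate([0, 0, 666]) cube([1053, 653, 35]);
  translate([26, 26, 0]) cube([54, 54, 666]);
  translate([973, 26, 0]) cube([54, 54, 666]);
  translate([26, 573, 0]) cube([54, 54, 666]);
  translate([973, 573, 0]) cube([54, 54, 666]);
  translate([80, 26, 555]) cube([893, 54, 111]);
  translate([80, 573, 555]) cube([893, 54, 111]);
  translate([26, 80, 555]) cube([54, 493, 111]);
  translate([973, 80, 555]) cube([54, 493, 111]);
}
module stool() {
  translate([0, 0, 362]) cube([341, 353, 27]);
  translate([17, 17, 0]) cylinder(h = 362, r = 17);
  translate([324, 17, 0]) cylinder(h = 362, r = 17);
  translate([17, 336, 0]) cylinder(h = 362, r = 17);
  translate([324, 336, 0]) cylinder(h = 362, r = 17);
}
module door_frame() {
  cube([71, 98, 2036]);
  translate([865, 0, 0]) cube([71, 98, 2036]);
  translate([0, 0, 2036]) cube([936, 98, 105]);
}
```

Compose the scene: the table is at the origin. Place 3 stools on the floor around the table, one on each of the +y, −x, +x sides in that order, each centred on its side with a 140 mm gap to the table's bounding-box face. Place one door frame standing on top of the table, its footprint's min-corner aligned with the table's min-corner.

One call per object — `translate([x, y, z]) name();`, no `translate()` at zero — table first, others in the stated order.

table();
translate([356, 793, 0]) stool();
translate([-481, 150, 0]) stool();
translate([1193, 150, 0]) stool();
translate([0, 0, 701]) door_frame();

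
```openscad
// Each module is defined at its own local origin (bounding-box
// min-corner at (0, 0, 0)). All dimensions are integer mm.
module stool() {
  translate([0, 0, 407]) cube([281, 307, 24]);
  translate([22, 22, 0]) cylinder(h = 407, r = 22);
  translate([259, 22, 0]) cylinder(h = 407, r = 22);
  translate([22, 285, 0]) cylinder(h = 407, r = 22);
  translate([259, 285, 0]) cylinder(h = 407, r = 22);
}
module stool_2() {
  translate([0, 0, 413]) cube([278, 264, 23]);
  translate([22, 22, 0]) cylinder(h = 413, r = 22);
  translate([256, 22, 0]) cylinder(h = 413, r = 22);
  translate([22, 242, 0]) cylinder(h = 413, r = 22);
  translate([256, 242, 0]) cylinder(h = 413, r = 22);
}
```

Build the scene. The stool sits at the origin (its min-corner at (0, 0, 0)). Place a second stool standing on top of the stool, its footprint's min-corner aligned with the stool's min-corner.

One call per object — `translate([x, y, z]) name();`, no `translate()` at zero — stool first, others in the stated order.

stool();
translate([0, 0, 431]) stool_2();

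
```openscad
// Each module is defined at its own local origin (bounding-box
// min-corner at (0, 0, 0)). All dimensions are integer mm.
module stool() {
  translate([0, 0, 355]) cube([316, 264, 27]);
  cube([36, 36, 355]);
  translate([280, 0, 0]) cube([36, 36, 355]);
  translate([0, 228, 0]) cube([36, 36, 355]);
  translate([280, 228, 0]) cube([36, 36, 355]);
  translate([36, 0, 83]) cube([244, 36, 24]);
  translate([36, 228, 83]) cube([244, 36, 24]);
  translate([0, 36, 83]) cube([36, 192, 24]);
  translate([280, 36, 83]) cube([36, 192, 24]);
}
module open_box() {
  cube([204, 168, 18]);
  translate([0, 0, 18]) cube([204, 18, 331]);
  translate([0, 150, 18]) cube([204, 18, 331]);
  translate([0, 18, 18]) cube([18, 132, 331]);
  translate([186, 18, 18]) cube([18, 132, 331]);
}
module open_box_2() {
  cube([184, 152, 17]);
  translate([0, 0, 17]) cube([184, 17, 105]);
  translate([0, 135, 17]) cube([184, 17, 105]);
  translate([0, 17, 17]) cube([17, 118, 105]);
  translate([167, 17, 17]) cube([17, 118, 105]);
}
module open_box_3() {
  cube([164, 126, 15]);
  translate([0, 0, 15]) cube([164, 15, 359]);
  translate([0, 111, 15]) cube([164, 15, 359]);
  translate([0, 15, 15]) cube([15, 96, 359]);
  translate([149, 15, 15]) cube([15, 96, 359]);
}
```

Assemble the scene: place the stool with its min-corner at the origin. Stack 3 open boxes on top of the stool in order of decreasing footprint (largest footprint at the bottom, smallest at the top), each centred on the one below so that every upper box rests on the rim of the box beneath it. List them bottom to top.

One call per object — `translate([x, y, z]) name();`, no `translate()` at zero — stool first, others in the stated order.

stool();
translate([56, 48, 382]) open_box();
translate([66, 56, 731]) open_box_2();
translate([76, 69, 853]) open_box_3();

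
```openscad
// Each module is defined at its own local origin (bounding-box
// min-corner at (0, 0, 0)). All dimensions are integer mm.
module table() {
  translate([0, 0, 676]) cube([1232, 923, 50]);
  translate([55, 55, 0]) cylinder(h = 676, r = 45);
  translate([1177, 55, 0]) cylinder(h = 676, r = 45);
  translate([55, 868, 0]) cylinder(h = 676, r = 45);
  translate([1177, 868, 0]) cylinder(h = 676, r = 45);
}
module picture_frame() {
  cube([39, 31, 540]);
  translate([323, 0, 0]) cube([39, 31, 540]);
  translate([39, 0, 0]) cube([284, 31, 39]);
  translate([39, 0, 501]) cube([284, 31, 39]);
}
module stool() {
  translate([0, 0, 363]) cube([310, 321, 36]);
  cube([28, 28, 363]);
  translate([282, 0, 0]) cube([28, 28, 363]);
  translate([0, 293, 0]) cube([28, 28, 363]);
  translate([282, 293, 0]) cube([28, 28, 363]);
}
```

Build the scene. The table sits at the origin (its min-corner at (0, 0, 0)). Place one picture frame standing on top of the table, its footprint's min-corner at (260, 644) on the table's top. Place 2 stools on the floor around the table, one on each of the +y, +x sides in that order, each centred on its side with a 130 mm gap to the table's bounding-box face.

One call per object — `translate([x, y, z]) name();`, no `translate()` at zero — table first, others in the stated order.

table();
translate([260, 644, 726]) picture_frame();
translate([461, 1053, 0]) stool();
translate([1362, 301, 0]) stool();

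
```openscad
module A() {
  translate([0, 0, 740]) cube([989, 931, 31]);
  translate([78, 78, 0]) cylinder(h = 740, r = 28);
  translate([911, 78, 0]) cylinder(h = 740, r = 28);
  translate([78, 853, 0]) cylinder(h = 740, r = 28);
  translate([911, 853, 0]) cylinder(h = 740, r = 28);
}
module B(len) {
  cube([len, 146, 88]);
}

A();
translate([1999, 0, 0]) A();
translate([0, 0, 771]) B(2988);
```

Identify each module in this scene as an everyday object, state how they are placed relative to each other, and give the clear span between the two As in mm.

Second table starts at x = 1999; first ends at x = 989; clear span = 1999 − 989 = 1010 mm.

A is a table. B is a beam. A beam spans the tops of two tables. The clear span between the two tables is 1010 mm.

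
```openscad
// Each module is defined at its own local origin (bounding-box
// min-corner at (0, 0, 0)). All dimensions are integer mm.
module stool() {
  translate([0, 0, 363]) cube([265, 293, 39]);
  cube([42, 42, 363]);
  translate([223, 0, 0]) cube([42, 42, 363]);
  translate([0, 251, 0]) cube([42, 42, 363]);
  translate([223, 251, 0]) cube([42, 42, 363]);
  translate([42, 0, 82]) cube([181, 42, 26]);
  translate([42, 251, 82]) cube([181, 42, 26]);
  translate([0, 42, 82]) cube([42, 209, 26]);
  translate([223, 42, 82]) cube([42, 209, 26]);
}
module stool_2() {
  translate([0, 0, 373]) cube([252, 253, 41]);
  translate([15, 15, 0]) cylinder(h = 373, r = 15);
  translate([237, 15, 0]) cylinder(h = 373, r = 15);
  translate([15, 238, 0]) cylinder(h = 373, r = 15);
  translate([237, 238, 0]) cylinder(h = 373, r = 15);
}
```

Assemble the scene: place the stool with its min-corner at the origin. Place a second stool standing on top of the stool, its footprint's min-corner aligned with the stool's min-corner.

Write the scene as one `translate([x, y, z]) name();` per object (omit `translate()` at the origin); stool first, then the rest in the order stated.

stool();
translate([0, 0, 402]) stool_2();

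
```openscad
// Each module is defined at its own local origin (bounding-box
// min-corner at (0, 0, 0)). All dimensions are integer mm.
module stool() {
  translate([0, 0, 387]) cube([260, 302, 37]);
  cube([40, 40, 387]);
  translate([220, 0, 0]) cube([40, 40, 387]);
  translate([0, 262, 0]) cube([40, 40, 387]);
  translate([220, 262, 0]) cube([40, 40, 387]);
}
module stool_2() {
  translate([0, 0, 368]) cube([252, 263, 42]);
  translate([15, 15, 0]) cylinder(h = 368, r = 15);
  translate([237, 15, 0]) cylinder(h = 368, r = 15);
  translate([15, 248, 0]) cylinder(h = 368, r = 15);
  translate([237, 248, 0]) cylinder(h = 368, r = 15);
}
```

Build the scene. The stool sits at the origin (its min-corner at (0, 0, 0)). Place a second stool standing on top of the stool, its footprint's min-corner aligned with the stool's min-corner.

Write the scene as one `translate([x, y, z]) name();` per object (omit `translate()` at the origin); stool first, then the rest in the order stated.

stool();
translate([0, 0, 424]) stool_2();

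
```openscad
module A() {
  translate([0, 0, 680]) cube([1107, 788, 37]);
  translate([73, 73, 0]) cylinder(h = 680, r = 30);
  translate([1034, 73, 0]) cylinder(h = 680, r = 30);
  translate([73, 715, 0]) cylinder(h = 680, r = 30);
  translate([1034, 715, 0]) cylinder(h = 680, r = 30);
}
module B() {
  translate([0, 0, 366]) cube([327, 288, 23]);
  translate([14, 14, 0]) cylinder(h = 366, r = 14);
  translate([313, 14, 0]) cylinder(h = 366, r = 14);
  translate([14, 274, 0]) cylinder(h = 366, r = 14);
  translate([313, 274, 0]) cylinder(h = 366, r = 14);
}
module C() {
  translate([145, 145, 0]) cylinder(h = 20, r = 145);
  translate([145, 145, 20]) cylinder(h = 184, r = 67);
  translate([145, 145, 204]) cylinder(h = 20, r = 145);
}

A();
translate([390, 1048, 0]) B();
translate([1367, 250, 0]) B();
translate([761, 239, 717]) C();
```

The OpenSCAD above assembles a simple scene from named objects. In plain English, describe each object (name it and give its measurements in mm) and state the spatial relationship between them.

A is a rectangular dining table. The top is 1107×788×37 mm with its upper surface at z = 717 mm. It stands on four round legs of 60 mm diameter, each leg's bounding box inset 43 mm from the nearest pair of top edges, running from the floor to the underside of the top.

B is a four-legged stool. The seat is a 327×288×23 mm slab whose top surface is at z = 389 mm; four round legs, each 28 mm in diameter, run from the floor (z = 0) to the underside of the seat, each leg's axis is inset half a diameter from the nearest pair of seat edges (so the leg's bounding box is flush with the corner).

C is a spool: two coaxial disc flanges of radius 145 mm and thickness 20 mm, joined by a core cylinder of radius 67 mm and height 184 mm. The lower flange rests on z = 0 and the three cylinders share a vertical axis.

Two stools sit around the table at the +y, +x sides. The spool is on top of the table.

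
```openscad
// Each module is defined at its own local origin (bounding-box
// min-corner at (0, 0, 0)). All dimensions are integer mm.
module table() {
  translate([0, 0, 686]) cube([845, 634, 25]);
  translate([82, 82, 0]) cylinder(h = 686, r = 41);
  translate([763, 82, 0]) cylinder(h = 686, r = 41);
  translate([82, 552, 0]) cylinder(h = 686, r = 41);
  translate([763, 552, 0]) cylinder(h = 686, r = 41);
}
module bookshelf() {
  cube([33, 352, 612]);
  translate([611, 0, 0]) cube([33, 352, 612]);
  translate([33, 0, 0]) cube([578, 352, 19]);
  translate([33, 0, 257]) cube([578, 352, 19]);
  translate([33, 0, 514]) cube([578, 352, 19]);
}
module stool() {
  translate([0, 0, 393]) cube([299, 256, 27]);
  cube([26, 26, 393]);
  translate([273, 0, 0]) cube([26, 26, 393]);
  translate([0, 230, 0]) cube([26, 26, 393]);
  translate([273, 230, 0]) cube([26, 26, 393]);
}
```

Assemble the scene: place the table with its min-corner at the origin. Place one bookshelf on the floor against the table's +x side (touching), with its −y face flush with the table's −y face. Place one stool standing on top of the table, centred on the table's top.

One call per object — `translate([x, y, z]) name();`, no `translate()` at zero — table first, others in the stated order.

table();
translate([845, 0, 0]) bookshelf();
translate([273, 189, 711]) stool();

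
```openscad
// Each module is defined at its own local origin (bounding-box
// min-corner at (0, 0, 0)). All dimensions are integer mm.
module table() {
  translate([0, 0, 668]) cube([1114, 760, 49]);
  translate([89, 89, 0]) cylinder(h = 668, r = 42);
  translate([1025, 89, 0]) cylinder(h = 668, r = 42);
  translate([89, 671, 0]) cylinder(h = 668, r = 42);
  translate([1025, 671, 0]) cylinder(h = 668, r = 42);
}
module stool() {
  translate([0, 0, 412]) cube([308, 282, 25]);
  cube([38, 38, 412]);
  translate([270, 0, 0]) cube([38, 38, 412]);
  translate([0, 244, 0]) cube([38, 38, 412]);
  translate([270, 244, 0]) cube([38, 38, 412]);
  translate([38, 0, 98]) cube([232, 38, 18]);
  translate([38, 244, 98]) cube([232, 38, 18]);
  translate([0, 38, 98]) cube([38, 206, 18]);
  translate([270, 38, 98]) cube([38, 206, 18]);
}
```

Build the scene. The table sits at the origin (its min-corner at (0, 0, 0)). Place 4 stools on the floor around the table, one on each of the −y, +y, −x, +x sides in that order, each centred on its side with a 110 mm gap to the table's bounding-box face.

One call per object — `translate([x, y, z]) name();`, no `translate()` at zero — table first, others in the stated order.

table();
translate([403, -392, 0]) stool();
translate([403, 870, 0]) stool();
translate([-418, 239, 0]) stool();
translate([1224, 239, 0]) stool();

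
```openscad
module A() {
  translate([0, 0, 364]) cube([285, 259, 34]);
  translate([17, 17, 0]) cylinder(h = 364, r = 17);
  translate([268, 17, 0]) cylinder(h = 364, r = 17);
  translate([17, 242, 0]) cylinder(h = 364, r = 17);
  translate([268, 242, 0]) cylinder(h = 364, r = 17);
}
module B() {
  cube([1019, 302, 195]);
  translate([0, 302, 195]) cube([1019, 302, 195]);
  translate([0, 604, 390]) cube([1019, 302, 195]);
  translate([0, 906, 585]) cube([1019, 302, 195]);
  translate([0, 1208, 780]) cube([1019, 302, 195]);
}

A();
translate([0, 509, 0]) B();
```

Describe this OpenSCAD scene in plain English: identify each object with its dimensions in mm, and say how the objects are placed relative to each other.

A is a four-legged stool. The seat is a 285×259×34 mm slab whose top surface is at z = 398 mm; four round legs, each 34 mm in diameter, run from the floor (z = 0) to the underside of the seat, each leg's axis is inset half a diameter from the nearest pair of seat edges (so the leg's bounding box is flush with the corner).

B is a run of 5 identical solid stair steps. Each tread is 1019×302 mm and each step block is 195 mm high. Step 1 rests on the floor; step k is offset from step 1 by (k−1)×302 mm in y and (k−1)×195 mm in z.

The staircase is on the floor beside the stool on its +y side.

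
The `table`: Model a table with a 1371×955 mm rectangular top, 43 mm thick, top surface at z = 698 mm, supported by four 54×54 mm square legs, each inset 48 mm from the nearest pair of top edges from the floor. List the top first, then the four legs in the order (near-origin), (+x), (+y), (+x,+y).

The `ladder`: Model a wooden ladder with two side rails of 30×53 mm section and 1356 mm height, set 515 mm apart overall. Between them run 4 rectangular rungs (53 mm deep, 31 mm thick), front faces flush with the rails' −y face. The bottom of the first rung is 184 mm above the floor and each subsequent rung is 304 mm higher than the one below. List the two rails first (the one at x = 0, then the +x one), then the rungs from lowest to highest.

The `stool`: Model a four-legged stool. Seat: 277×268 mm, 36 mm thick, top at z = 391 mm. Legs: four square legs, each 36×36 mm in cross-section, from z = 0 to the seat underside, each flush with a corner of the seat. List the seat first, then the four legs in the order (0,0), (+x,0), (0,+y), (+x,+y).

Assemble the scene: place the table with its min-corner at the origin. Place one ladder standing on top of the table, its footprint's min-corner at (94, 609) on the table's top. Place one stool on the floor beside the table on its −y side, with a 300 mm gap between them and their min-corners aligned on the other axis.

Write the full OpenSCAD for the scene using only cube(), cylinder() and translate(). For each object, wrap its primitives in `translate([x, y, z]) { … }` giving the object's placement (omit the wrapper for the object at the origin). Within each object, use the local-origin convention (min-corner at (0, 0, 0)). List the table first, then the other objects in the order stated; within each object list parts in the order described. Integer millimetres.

translate([0, 0, 655]) cube([1371, 955, 43]);
translate([48, 48, 0]) cube([54, 54, 655]);
translate([1269, 48, 0]) cube([54, 54, 655]);
translate([48, 853, 0]) cube([54, 54, 655]);
translate([1269, 853, 0]) cube([54, 54, 655]);
translate([94, 609, 698]) {
  cube([30, 53, 1356]);
  translate([485, 0, 0]) cube([30, 53, 1356]);
  translate([30, 0, 184]) cube([455, 53, 31]);
  translate([30, 0, 488]) cube([455, 53, 31]);
  translate([30, 0, 792]) cube([455, 53, 31]);
  translate([30, 0, 1096]) cube([455, 53, 31]);
}
translate([0, -568, 0]) {
  translate([0, 0, 355]) cube([277, 268, 36]);
  cube([36, 36, 355]);
  translate([241, 0, 0]) cube([36, 36, 355]);
  translate([0, 232, 0]) cube([36, 36, 355]);
  translate([241, 232, 0]) cube([36, 36, 355]);
}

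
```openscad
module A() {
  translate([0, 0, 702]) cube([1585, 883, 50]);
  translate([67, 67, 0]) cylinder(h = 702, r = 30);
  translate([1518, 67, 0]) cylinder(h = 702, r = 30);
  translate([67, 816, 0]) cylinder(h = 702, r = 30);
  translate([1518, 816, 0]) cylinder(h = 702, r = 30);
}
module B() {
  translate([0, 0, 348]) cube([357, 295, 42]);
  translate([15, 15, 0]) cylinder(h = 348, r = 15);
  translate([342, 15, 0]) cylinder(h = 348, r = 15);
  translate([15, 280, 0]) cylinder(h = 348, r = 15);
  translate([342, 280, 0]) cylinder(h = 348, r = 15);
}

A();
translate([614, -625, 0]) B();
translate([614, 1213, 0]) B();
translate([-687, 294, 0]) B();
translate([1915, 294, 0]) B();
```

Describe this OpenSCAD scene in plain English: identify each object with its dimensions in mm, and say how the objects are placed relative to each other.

A is a rectangular dining table. The top is 1585×883×50 mm with its upper surface at z = 752 mm. It stands on four round legs of 60 mm diameter, each leg's bounding box inset 37 mm from the nearest pair of top edges, running from the floor to the underside of the top.

B is a four-legged stool. The seat is a 357×295×42 mm slab whose top surface is at z = 390 mm; four round legs, each 30 mm in diameter, run from the floor (z = 0) to the underside of the seat, each leg's axis is inset half a diameter from the nearest pair of seat edges (so the leg's bounding box is flush with the corner).

Four stools sit around the table at the −y, +y, −x, +x sides.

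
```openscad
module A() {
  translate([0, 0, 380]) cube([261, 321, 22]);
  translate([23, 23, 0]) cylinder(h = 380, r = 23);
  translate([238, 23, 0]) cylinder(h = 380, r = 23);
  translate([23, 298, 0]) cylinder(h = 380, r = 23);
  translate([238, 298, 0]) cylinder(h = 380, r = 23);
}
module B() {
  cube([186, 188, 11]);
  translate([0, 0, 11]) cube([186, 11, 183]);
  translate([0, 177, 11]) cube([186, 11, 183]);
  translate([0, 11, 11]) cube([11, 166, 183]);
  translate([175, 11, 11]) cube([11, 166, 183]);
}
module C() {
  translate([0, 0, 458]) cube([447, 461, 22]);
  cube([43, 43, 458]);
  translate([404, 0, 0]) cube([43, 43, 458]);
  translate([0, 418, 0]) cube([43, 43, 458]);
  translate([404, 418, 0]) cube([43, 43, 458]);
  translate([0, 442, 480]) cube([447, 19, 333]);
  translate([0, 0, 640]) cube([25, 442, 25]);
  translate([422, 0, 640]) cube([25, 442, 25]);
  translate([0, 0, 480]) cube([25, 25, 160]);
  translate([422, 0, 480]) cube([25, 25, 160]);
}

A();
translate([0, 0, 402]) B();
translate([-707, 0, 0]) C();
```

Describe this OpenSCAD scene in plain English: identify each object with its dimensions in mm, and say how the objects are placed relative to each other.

A is a simple wooden stool: a rectangular seat 261 mm (x) by 321 mm (y), 22 mm thick, top face at z = 402 mm, on four round legs, each 46 mm in diameter. The legs rest on z = 0, each leg's axis is inset half a diameter from the nearest pair of seat edges (so the leg's bounding box is flush with the corner).

B is an open storage box with external size 186×188×194 mm and wall thickness 11 mm (the base is also 11 mm thick). The base covers the whole footprint; the four walls stand on the base, with the y-facing walls full-width and the x-facing walls fitting between their inner faces.

C is a chair. The seat is a 447×461×22 mm slab with its top at z = 480 mm, on four 43×43 mm corner legs (flush with the seat edges, standing on z = 0). A flat backrest 19 mm thick, 333 mm tall, spans the full seat width and rises from the seat top along its +y edge, rear face flush with the rear of the seat. Two armrests of 25×25 mm section run along each side from the seat's front edge to the front of the backrest, top faces 185 mm above the seat top and outer faces flush with the seat's x-edges; a 25×25 mm post under the front of each armrest stands on the seat at the front corner.

The open box is on top of the stool. The chair is on the floor beside the stool on its −x side.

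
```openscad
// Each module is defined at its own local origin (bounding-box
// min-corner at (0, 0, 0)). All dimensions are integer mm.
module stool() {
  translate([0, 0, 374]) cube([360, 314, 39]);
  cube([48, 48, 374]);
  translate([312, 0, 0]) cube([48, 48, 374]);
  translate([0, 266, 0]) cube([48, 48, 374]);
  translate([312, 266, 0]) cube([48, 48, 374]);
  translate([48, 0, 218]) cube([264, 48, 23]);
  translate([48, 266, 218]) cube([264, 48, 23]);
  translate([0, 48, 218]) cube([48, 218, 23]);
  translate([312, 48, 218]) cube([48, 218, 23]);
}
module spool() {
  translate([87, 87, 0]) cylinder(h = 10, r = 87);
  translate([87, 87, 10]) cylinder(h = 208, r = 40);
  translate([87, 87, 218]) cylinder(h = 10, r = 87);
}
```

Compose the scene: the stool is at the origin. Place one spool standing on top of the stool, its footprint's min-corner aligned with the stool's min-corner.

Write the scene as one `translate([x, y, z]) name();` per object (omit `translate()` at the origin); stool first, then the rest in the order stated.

stool();
translate([0, 0, 413]) spool();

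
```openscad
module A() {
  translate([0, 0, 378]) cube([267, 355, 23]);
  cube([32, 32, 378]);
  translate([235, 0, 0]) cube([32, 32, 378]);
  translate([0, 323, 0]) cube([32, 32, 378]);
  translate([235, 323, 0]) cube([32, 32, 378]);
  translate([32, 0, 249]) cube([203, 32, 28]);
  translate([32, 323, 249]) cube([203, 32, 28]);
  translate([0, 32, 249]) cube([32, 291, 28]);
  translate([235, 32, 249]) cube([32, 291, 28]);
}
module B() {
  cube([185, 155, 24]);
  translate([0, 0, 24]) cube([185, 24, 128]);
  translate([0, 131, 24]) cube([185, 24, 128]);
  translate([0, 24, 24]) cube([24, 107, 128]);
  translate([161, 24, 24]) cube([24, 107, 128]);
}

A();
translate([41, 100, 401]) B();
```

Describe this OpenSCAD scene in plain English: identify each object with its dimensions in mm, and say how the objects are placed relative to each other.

A is a four-legged stool. The seat is a 267×355×23 mm slab whose top surface is at z = 401 mm; four square legs, each 32×32 mm in cross-section, run from the floor (z = 0) to the underside of the seat, each flush with a corner of the seat. Four stretchers, 32 mm wide and 28 mm tall, connect adjacent legs with their undersides at z = 249 mm, each running between the inner faces of the legs it joins and aligned with the legs' outer faces on the other axis.

B is an open-topped rectangular box: outside dimensions 185×155×152 mm, with a uniform wall and base thickness of 24 mm. The base is a full 185×155 slab on the floor; four walls sit on top of the base. The front and back walls (the −y and +y sides) span the full width; the two side walls fit between them.

The open box is on top of the stool, centred.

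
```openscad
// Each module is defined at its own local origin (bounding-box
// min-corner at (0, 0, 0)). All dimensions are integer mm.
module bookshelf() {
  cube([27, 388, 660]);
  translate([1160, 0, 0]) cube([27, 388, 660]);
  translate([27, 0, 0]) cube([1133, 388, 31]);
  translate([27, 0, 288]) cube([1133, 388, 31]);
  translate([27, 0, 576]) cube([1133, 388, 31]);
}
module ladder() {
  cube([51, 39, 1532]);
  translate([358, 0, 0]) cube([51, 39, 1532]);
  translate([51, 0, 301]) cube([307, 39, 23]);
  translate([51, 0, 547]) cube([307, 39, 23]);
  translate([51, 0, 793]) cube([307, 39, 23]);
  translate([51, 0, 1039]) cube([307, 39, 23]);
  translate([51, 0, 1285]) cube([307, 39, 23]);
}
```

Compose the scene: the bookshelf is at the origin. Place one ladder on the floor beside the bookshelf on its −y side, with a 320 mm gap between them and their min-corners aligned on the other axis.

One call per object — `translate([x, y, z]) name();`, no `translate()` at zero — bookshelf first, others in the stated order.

bookshelf();
translate([0, -359, 0]) ladder();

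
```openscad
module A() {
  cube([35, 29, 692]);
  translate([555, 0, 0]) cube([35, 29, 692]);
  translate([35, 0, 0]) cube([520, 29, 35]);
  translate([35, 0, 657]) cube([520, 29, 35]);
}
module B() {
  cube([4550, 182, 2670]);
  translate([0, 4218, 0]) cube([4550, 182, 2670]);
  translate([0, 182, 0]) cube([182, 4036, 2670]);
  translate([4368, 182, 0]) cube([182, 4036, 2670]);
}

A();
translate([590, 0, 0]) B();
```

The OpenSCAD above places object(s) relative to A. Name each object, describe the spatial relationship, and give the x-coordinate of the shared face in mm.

The picture frame's +x face and the house frame's −x face are both at x = 590 mm.

A is a picture frame. B is a house frame. The house frame is against the picture frame's +x side, with their −y faces flush. The x-coordinate of the shared face is 590 mm.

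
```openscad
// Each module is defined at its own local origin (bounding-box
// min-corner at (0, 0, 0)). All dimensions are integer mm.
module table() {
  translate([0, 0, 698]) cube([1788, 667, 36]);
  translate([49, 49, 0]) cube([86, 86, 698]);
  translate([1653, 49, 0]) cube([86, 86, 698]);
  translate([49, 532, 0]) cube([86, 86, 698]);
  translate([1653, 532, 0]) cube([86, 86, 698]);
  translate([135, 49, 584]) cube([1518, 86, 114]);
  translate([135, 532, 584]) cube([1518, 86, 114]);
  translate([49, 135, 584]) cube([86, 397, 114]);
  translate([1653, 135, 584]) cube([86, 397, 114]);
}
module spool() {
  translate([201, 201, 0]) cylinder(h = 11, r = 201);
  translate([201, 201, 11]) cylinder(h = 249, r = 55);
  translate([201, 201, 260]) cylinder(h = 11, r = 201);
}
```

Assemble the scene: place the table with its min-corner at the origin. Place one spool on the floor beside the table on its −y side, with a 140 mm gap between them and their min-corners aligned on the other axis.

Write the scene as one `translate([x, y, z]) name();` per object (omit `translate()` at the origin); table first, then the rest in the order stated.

table();
translate([0, -542, 0]) spool();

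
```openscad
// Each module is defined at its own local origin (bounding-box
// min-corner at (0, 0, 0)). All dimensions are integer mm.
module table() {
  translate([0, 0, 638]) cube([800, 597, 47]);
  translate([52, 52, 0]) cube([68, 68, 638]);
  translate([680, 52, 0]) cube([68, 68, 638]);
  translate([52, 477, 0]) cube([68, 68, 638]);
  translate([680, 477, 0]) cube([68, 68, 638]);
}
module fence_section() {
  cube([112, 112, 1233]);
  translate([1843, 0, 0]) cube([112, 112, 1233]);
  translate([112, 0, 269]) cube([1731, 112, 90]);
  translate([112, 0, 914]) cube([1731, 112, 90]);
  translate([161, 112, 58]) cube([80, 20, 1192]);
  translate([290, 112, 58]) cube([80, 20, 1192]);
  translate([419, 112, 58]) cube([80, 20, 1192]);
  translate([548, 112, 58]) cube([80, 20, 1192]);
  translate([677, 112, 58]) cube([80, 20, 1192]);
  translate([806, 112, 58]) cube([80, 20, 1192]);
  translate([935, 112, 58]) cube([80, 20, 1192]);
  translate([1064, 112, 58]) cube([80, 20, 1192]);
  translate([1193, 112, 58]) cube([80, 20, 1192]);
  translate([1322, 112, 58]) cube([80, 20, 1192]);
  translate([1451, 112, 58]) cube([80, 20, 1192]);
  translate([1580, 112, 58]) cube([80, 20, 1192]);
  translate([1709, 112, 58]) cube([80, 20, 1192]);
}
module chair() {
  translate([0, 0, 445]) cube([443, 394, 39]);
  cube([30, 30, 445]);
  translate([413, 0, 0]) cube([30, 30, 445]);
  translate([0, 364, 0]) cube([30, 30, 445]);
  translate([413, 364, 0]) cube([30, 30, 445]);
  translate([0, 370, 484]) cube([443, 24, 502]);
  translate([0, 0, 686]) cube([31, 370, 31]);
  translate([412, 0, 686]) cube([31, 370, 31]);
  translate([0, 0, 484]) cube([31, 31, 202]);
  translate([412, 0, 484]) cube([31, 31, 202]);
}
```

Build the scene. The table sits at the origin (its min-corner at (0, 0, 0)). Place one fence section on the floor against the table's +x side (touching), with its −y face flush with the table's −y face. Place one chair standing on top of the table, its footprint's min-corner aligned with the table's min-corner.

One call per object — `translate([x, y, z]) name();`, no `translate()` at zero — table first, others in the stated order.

table();
translate([800, 0, 0]) fence_section();
translate([0, 0, 685]) chair();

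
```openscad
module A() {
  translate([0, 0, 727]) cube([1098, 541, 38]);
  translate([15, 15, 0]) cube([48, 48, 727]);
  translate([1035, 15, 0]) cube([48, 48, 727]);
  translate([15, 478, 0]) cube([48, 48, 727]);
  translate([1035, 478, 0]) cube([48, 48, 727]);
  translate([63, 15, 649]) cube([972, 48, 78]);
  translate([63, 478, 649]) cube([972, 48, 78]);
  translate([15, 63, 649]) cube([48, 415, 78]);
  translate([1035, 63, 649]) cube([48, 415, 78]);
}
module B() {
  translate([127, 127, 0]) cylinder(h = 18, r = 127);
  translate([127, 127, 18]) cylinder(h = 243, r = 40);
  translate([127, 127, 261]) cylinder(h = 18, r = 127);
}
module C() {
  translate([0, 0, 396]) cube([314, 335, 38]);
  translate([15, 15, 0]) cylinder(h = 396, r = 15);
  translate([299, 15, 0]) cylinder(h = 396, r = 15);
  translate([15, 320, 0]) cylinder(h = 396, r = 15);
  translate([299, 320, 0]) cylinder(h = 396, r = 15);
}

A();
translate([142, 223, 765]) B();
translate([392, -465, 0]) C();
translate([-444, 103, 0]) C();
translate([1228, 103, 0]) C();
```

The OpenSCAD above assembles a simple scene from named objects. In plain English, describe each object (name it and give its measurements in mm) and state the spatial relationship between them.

A is a rectangular dining table. The top is 1098×541×38 mm with its upper surface at z = 765 mm. It stands on four 48×48 mm square legs, each inset 15 mm from the nearest pair of top edges, running from the floor to the underside of the top. Four apron rails, 48 mm thick and 78 mm tall, run between adjacent legs with their top edges flush with the underside of the top and their outer faces flush with the legs' outer faces.

B is a spool: two coaxial disc flanges of radius 127 mm and thickness 18 mm, joined by a core cylinder of radius 40 mm and height 243 mm. The lower flange rests on z = 0 and the three cylinders share a vertical axis.

C is a four-legged stool. The seat is 314×335 mm, 38 mm thick, top at z = 434 mm. It stands on four round legs, each 30 mm in diameter, from z = 0 to the seat underside, each leg's axis is inset half a diameter from the nearest pair of seat edges (so the leg's bounding box is flush with the corner).

The spool is on top of the table. Three stools sit around the table at the −y, −x, +x sides.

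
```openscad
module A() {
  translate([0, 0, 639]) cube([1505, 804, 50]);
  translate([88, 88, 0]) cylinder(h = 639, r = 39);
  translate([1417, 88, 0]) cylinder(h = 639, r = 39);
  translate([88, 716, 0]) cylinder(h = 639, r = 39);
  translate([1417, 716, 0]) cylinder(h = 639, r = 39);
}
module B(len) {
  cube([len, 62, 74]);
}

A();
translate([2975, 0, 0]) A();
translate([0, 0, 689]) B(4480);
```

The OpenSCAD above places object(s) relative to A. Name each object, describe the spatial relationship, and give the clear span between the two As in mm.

A is a table. B is a beam. A beam spans the tops of two tables. The clear span between the two tables is 1470 mm.

Second table starts at x = 2975; first ends at x = 1505; clear span = 2975 − 1505 = 1470 mm.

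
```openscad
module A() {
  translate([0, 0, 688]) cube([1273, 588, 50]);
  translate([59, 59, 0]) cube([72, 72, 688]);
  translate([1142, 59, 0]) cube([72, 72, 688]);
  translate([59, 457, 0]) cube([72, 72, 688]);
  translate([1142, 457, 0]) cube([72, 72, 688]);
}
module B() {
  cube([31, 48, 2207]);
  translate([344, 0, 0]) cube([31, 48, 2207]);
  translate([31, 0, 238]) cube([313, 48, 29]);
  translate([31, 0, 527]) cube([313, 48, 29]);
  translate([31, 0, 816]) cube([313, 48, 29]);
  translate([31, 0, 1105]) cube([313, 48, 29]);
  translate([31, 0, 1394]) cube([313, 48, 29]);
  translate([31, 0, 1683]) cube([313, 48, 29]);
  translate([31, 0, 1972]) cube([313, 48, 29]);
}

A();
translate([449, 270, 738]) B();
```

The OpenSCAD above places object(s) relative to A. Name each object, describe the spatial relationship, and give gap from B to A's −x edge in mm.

A is a table. B is a ladder. The ladder is on top of the table, centred. The gap from the ladder to the table's −x edge is 449 mm.

The ladder's min-x is at 449; the table's min-x is 0; gap = 449 mm.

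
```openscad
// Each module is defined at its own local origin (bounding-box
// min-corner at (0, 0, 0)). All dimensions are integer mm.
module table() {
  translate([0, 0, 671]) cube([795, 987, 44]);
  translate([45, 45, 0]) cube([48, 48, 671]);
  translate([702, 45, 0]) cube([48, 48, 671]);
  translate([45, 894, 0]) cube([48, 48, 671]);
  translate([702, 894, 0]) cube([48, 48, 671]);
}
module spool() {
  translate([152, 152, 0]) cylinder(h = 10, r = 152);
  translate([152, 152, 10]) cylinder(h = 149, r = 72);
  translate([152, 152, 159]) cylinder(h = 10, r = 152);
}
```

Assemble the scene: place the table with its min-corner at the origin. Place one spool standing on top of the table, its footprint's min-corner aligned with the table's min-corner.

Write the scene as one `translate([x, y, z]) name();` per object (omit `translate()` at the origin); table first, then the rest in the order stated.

table();
translate([0, 0, 715]) spool();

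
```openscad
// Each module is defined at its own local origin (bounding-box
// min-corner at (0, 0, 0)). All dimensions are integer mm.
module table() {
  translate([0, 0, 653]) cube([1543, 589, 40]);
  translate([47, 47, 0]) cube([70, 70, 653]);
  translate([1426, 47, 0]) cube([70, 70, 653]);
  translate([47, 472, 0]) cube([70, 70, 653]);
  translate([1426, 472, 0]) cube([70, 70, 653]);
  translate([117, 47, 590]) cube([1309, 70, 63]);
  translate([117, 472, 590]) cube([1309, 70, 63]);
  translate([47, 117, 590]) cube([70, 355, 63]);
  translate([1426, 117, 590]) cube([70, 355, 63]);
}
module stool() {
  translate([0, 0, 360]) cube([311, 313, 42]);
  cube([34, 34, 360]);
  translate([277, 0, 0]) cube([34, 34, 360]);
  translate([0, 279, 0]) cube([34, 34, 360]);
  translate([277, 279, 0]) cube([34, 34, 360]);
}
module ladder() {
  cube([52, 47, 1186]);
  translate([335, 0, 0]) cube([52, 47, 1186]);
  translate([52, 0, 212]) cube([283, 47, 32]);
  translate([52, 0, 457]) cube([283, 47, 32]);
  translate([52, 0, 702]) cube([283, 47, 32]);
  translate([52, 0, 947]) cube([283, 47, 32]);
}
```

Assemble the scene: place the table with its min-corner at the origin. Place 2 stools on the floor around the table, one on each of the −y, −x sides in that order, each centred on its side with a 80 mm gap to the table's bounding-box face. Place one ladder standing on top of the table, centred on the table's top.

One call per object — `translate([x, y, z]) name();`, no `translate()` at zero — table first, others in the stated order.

table();
translate([616, -393, 0]) stool();
translate([-391, 138, 0]) stool();
translate([578, 271, 693]) ladder();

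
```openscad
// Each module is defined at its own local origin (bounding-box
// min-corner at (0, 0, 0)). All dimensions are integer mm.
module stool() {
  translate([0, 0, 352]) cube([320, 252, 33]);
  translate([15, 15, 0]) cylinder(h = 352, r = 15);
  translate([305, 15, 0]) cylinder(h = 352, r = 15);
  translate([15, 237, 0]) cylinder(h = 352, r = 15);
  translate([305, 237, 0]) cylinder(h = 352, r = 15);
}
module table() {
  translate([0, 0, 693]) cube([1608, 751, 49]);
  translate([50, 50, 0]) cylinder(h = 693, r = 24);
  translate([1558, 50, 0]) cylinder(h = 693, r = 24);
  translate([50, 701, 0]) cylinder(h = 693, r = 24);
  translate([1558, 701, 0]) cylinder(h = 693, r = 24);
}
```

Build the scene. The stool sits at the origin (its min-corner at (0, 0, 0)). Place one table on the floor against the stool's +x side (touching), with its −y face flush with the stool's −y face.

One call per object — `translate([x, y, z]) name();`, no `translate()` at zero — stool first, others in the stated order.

stool();
translate([320, 0, 0]) table();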